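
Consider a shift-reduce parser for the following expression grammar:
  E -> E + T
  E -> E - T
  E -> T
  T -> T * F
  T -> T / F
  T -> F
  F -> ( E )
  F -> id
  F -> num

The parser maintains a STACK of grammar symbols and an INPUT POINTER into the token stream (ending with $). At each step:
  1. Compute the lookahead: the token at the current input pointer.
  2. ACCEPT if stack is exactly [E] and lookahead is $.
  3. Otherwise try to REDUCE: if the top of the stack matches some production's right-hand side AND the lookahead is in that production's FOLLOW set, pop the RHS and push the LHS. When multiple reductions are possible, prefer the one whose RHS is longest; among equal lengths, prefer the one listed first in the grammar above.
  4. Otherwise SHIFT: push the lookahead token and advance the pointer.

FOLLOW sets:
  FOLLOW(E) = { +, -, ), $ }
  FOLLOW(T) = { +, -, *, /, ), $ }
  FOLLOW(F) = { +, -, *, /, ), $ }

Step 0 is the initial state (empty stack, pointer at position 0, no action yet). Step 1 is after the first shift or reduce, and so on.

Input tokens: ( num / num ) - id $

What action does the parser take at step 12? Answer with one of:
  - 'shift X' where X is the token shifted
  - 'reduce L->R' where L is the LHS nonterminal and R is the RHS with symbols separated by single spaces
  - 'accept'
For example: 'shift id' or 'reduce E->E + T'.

Answer: reduce T->F

Derivation:
Step 1: shift (. Stack=[(] ptr=1 lookahead=num remaining=[num / num ) - id $]
Step 2: shift num. Stack=[( num] ptr=2 lookahead=/ remaining=[/ num ) - id $]
Step 3: reduce F->num. Stack=[( F] ptr=2 lookahead=/ remaining=[/ num ) - id $]
Step 4: reduce T->F. Stack=[( T] ptr=2 lookahead=/ remaining=[/ num ) - id $]
Step 5: shift /. Stack=[( T /] ptr=3 lookahead=num remaining=[num ) - id $]
Step 6: shift num. Stack=[( T / num] ptr=4 lookahead=) remaining=[) - id $]
Step 7: reduce F->num. Stack=[( T / F] ptr=4 lookahead=) remaining=[) - id $]
Step 8: reduce T->T / F. Stack=[( T] ptr=4 lookahead=) remaining=[) - id $]
Step 9: reduce E->T. Stack=[( E] ptr=4 lookahead=) remaining=[) - id $]
Step 10: shift ). Stack=[( E )] ptr=5 lookahead=- remaining=[- id $]
Step 11: reduce F->( E ). Stack=[F] ptr=5 lookahead=- remaining=[- id $]
Step 12: reduce T->F. Stack=[T] ptr=5 lookahead=- remaining=[- id $]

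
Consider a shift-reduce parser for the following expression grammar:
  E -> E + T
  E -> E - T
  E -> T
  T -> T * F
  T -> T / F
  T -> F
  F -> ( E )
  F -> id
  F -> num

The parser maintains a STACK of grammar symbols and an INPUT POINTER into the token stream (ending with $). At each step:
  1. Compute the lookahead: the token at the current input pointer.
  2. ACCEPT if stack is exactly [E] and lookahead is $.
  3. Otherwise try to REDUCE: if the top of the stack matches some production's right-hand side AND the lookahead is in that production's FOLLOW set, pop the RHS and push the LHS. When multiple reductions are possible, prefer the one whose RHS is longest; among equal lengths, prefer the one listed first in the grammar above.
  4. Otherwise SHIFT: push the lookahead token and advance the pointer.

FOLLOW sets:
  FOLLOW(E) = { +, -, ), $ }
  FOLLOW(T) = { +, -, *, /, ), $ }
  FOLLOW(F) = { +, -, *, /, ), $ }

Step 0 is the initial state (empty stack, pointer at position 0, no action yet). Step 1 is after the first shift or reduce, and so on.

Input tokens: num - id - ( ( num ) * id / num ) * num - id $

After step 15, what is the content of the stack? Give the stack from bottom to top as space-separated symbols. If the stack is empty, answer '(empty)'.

Step 1: shift num. Stack=[num] ptr=1 lookahead=- remaining=[- id - ( ( num ) * id / num ) * num - id $]
Step 2: reduce F->num. Stack=[F] ptr=1 lookahead=- remaining=[- id - ( ( num ) * id / num ) * num - id $]
Step 3: reduce T->F. Stack=[T] ptr=1 lookahead=- remaining=[- id - ( ( num ) * id / num ) * num - id $]
Step 4: reduce E->T. Stack=[E] ptr=1 lookahead=- remaining=[- id - ( ( num ) * id / num ) * num - id $]
Step 5: shift -. Stack=[E -] ptr=2 lookahead=id remaining=[id - ( ( num ) * id / num ) * num - id $]
Step 6: shift id. Stack=[E - id] ptr=3 lookahead=- remaining=[- ( ( num ) * id / num ) * num - id $]
Step 7: reduce F->id. Stack=[E - F] ptr=3 lookahead=- remaining=[- ( ( num ) * id / num ) * num - id $]
Step 8: reduce T->F. Stack=[E - T] ptr=3 lookahead=- remaining=[- ( ( num ) * id / num ) * num - id $]
Step 9: reduce E->E - T. Stack=[E] ptr=3 lookahead=- remaining=[- ( ( num ) * id / num ) * num - id $]
Step 10: shift -. Stack=[E -] ptr=4 lookahead=( remaining=[( ( num ) * id / num ) * num - id $]
Step 11: shift (. Stack=[E - (] ptr=5 lookahead=( remaining=[( num ) * id / num ) * num - id $]
Step 12: shift (. Stack=[E - ( (] ptr=6 lookahead=num remaining=[num ) * id / num ) * num - id $]
Step 13: shift num. Stack=[E - ( ( num] ptr=7 lookahead=) remaining=[) * id / num ) * num - id $]
Step 14: reduce F->num. Stack=[E - ( ( F] ptr=7 lookahead=) remaining=[) * id / num ) * num - id $]
Step 15: reduce T->F. Stack=[E - ( ( T] ptr=7 lookahead=) remaining=[) * id / num ) * num - id $]

Answer: E - ( ( T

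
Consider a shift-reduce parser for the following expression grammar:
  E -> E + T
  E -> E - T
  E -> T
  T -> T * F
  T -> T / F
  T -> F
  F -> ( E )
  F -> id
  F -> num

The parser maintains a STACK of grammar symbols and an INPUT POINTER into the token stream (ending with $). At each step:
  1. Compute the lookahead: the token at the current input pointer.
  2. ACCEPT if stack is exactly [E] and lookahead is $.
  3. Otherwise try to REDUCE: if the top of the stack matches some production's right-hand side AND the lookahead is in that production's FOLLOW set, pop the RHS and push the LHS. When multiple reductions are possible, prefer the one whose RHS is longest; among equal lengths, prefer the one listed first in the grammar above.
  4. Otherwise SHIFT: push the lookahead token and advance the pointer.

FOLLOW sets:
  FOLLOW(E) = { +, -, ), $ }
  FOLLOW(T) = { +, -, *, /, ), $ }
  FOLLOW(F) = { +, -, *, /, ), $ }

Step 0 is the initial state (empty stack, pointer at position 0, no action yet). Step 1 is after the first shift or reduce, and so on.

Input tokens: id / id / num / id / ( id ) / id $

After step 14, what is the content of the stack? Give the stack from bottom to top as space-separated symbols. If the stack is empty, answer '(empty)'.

Answer: T / F

Derivation:
Step 1: shift id. Stack=[id] ptr=1 lookahead=/ remaining=[/ id / num / id / ( id ) / id $]
Step 2: reduce F->id. Stack=[F] ptr=1 lookahead=/ remaining=[/ id / num / id / ( id ) / id $]
Step 3: reduce T->F. Stack=[T] ptr=1 lookahead=/ remaining=[/ id / num / id / ( id ) / id $]
Step 4: shift /. Stack=[T /] ptr=2 lookahead=id remaining=[id / num / id / ( id ) / id $]
Step 5: shift id. Stack=[T / id] ptr=3 lookahead=/ remaining=[/ num / id / ( id ) / id $]
Step 6: reduce F->id. Stack=[T / F] ptr=3 lookahead=/ remaining=[/ num / id / ( id ) / id $]
Step 7: reduce T->T / F. Stack=[T] ptr=3 lookahead=/ remaining=[/ num / id / ( id ) / id $]
Step 8: shift /. Stack=[T /] ptr=4 lookahead=num remaining=[num / id / ( id ) / id $]
Step 9: shift num. Stack=[T / num] ptr=5 lookahead=/ remaining=[/ id / ( id ) / id $]
Step 10: reduce F->num. Stack=[T / F] ptr=5 lookahead=/ remaining=[/ id / ( id ) / id $]
Step 11: reduce T->T / F. Stack=[T] ptr=5 lookahead=/ remaining=[/ id / ( id ) / id $]
Step 12: shift /. Stack=[T /] ptr=6 lookahead=id remaining=[id / ( id ) / id $]
Step 13: shift id. Stack=[T / id] ptr=7 lookahead=/ remaining=[/ ( id ) / id $]
Step 14: reduce F->id. Stack=[T / F] ptr=7 lookahead=/ remaining=[/ ( id ) / id $]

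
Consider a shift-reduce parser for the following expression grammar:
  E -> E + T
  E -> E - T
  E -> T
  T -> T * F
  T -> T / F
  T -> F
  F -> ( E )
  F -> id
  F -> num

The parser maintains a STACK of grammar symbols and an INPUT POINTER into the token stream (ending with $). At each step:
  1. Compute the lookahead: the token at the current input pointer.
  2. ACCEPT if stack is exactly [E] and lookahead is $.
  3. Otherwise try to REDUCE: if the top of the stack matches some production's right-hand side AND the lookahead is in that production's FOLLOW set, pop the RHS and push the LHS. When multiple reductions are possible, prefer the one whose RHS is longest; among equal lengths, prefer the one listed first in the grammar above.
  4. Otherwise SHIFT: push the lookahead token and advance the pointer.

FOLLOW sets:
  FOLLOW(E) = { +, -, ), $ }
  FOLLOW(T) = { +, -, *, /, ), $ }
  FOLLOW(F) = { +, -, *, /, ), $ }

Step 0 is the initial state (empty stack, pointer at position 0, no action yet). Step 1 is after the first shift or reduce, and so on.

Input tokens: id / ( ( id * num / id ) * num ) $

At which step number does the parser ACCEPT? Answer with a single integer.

Answer: 31

Derivation:
Step 1: shift id. Stack=[id] ptr=1 lookahead=/ remaining=[/ ( ( id * num / id ) * num ) $]
Step 2: reduce F->id. Stack=[F] ptr=1 lookahead=/ remaining=[/ ( ( id * num / id ) * num ) $]
Step 3: reduce T->F. Stack=[T] ptr=1 lookahead=/ remaining=[/ ( ( id * num / id ) * num ) $]
Step 4: shift /. Stack=[T /] ptr=2 lookahead=( remaining=[( ( id * num / id ) * num ) $]
Step 5: shift (. Stack=[T / (] ptr=3 lookahead=( remaining=[( id * num / id ) * num ) $]
Step 6: shift (. Stack=[T / ( (] ptr=4 lookahead=id remaining=[id * num / id ) * num ) $]
Step 7: shift id. Stack=[T / ( ( id] ptr=5 lookahead=* remaining=[* num / id ) * num ) $]
Step 8: reduce F->id. Stack=[T / ( ( F] ptr=5 lookahead=* remaining=[* num / id ) * num ) $]
Step 9: reduce T->F. Stack=[T / ( ( T] ptr=5 lookahead=* remaining=[* num / id ) * num ) $]
Step 10: shift *. Stack=[T / ( ( T *] ptr=6 lookahead=num remaining=[num / id ) * num ) $]
Step 11: shift num. Stack=[T / ( ( T * num] ptr=7 lookahead=/ remaining=[/ id ) * num ) $]
Step 12: reduce F->num. Stack=[T / ( ( T * F] ptr=7 lookahead=/ remaining=[/ id ) * num ) $]
Step 13: reduce T->T * F. Stack=[T / ( ( T] ptr=7 lookahead=/ remaining=[/ id ) * num ) $]
Step 14: shift /. Stack=[T / ( ( T /] ptr=8 lookahead=id remaining=[id ) * num ) $]
Step 15: shift id. Stack=[T / ( ( T / id] ptr=9 lookahead=) remaining=[) * num ) $]
Step 16: reduce F->id. Stack=[T / ( ( T / F] ptr=9 lookahead=) remaining=[) * num ) $]
Step 17: reduce T->T / F. Stack=[T / ( ( T] ptr=9 lookahead=) remaining=[) * num ) $]
Step 18: reduce E->T. Stack=[T / ( ( E] ptr=9 lookahead=) remaining=[) * num ) $]
Step 19: shift ). Stack=[T / ( ( E )] ptr=10 lookahead=* remaining=[* num ) $]
Step 20: reduce F->( E ). Stack=[T / ( F] ptr=10 lookahead=* remaining=[* num ) $]
Step 21: reduce T->F. Stack=[T / ( T] ptr=10 lookahead=* remaining=[* num ) $]
Step 22: shift *. Stack=[T / ( T *] ptr=11 lookahead=num remaining=[num ) $]
Step 23: shift num. Stack=[T / ( T * num] ptr=12 lookahead=) remaining=[) $]
Step 24: reduce F->num. Stack=[T / ( T * F] ptr=12 lookahead=) remaining=[) $]
Step 25: reduce T->T * F. Stack=[T / ( T] ptr=12 lookahead=) remaining=[) $]
Step 26: reduce E->T. Stack=[T / ( E] ptr=12 lookahead=) remaining=[) $]
Step 27: shift ). Stack=[T / ( E )] ptr=13 lookahead=$ remaining=[$]
Step 28: reduce F->( E ). Stack=[T / F] ptr=13 lookahead=$ remaining=[$]
Step 29: reduce T->T / F. Stack=[T] ptr=13 lookahead=$ remaining=[$]
Step 30: reduce E->T. Stack=[E] ptr=13 lookahead=$ remaining=[$]
Step 31: accept. Stack=[E] ptr=13 lookahead=$ remaining=[$]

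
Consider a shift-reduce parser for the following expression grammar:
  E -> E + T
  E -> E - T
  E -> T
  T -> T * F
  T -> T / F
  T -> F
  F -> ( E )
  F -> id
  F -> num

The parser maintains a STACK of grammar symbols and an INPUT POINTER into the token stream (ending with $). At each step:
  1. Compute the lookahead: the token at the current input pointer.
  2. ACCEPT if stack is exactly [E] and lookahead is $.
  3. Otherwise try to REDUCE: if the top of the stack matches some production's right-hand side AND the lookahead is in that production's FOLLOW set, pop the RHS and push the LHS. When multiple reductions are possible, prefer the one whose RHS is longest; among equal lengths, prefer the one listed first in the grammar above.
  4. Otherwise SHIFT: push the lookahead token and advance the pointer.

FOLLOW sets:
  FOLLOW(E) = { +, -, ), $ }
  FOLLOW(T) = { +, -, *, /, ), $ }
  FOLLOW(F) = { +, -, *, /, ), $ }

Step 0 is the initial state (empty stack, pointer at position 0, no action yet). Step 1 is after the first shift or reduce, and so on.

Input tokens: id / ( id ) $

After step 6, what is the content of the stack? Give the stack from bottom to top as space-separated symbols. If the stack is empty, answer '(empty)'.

Answer: T / ( id

Derivation:
Step 1: shift id. Stack=[id] ptr=1 lookahead=/ remaining=[/ ( id ) $]
Step 2: reduce F->id. Stack=[F] ptr=1 lookahead=/ remaining=[/ ( id ) $]
Step 3: reduce T->F. Stack=[T] ptr=1 lookahead=/ remaining=[/ ( id ) $]
Step 4: shift /. Stack=[T /] ptr=2 lookahead=( remaining=[( id ) $]
Step 5: shift (. Stack=[T / (] ptr=3 lookahead=id remaining=[id ) $]
Step 6: shift id. Stack=[T / ( id] ptr=4 lookahead=) remaining=[) $]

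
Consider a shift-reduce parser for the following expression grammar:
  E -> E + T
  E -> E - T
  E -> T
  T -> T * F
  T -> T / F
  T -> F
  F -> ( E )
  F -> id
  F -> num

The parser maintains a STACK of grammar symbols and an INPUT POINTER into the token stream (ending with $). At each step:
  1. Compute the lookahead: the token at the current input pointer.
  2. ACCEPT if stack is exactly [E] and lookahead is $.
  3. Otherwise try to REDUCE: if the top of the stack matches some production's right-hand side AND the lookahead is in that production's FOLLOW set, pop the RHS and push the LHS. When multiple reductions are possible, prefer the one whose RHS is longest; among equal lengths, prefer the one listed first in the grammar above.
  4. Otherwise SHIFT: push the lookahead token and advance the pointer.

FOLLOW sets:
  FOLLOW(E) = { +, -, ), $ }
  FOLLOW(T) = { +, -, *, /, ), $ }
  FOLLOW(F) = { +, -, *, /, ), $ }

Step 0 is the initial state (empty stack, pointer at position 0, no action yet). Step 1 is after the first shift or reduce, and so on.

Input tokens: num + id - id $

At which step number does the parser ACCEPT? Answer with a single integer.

Step 1: shift num. Stack=[num] ptr=1 lookahead=+ remaining=[+ id - id $]
Step 2: reduce F->num. Stack=[F] ptr=1 lookahead=+ remaining=[+ id - id $]
Step 3: reduce T->F. Stack=[T] ptr=1 lookahead=+ remaining=[+ id - id $]
Step 4: reduce E->T. Stack=[E] ptr=1 lookahead=+ remaining=[+ id - id $]
Step 5: shift +. Stack=[E +] ptr=2 lookahead=id remaining=[id - id $]
Step 6: shift id. Stack=[E + id] ptr=3 lookahead=- remaining=[- id $]
Step 7: reduce F->id. Stack=[E + F] ptr=3 lookahead=- remaining=[- id $]
Step 8: reduce T->F. Stack=[E + T] ptr=3 lookahead=- remaining=[- id $]
Step 9: reduce E->E + T. Stack=[E] ptr=3 lookahead=- remaining=[- id $]
Step 10: shift -. Stack=[E -] ptr=4 lookahead=id remaining=[id $]
Step 11: shift id. Stack=[E - id] ptr=5 lookahead=$ remaining=[$]
Step 12: reduce F->id. Stack=[E - F] ptr=5 lookahead=$ remaining=[$]
Step 13: reduce T->F. Stack=[E - T] ptr=5 lookahead=$ remaining=[$]
Step 14: reduce E->E - T. Stack=[E] ptr=5 lookahead=$ remaining=[$]
Step 15: accept. Stack=[E] ptr=5 lookahead=$ remaining=[$]

Answer: 15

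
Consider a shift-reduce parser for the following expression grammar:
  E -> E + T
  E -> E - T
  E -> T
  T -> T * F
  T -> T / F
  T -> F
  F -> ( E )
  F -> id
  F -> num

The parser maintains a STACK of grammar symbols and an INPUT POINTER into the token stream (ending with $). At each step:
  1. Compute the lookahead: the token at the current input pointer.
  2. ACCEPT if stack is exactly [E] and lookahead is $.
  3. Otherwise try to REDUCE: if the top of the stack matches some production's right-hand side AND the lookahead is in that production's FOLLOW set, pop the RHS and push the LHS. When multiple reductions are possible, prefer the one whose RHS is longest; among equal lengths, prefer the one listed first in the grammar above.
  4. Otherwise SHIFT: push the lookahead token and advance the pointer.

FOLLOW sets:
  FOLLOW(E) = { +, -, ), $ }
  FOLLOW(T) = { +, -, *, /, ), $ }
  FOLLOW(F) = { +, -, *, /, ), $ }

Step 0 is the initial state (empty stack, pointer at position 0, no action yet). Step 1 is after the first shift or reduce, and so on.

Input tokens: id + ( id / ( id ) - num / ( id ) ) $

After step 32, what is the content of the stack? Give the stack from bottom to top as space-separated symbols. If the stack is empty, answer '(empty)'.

Answer: E + ( E - T

Derivation:
Step 1: shift id. Stack=[id] ptr=1 lookahead=+ remaining=[+ ( id / ( id ) - num / ( id ) ) $]
Step 2: reduce F->id. Stack=[F] ptr=1 lookahead=+ remaining=[+ ( id / ( id ) - num / ( id ) ) $]
Step 3: reduce T->F. Stack=[T] ptr=1 lookahead=+ remaining=[+ ( id / ( id ) - num / ( id ) ) $]
Step 4: reduce E->T. Stack=[E] ptr=1 lookahead=+ remaining=[+ ( id / ( id ) - num / ( id ) ) $]
Step 5: shift +. Stack=[E +] ptr=2 lookahead=( remaining=[( id / ( id ) - num / ( id ) ) $]
Step 6: shift (. Stack=[E + (] ptr=3 lookahead=id remaining=[id / ( id ) - num / ( id ) ) $]
Step 7: shift id. Stack=[E + ( id] ptr=4 lookahead=/ remaining=[/ ( id ) - num / ( id ) ) $]
Step 8: reduce F->id. Stack=[E + ( F] ptr=4 lookahead=/ remaining=[/ ( id ) - num / ( id ) ) $]
Step 9: reduce T->F. Stack=[E + ( T] ptr=4 lookahead=/ remaining=[/ ( id ) - num / ( id ) ) $]
Step 10: shift /. Stack=[E + ( T /] ptr=5 lookahead=( remaining=[( id ) - num / ( id ) ) $]
Step 11: shift (. Stack=[E + ( T / (] ptr=6 lookahead=id remaining=[id ) - num / ( id ) ) $]
Step 12: shift id. Stack=[E + ( T / ( id] ptr=7 lookahead=) remaining=[) - num / ( id ) ) $]
Step 13: reduce F->id. Stack=[E + ( T / ( F] ptr=7 lookahead=) remaining=[) - num / ( id ) ) $]
Step 14: reduce T->F. Stack=[E + ( T / ( T] ptr=7 lookahead=) remaining=[) - num / ( id ) ) $]
Step 15: reduce E->T. Stack=[E + ( T / ( E] ptr=7 lookahead=) remaining=[) - num / ( id ) ) $]
Step 16: shift ). Stack=[E + ( T / ( E )] ptr=8 lookahead=- remaining=[- num / ( id ) ) $]
Step 17: reduce F->( E ). Stack=[E + ( T / F] ptr=8 lookahead=- remaining=[- num / ( id ) ) $]
Step 18: reduce T->T / F. Stack=[E + ( T] ptr=8 lookahead=- remaining=[- num / ( id ) ) $]
Step 19: reduce E->T. Stack=[E + ( E] ptr=8 lookahead=- remaining=[- num / ( id ) ) $]
Step 20: shift -. Stack=[E + ( E -] ptr=9 lookahead=num remaining=[num / ( id ) ) $]
Step 21: shift num. Stack=[E + ( E - num] ptr=10 lookahead=/ remaining=[/ ( id ) ) $]
Step 22: reduce F->num. Stack=[E + ( E - F] ptr=10 lookahead=/ remaining=[/ ( id ) ) $]
Step 23: reduce T->F. Stack=[E + ( E - T] ptr=10 lookahead=/ remaining=[/ ( id ) ) $]
Step 24: shift /. Stack=[E + ( E - T /] ptr=11 lookahead=( remaining=[( id ) ) $]
Step 25: shift (. Stack=[E + ( E - T / (] ptr=12 lookahead=id remaining=[id ) ) $]
Step 26: shift id. Stack=[E + ( E - T / ( id] ptr=13 lookahead=) remaining=[) ) $]
Step 27: reduce F->id. Stack=[E + ( E - T / ( F] ptr=13 lookahead=) remaining=[) ) $]
Step 28: reduce T->F. Stack=[E + ( E - T / ( T] ptr=13 lookahead=) remaining=[) ) $]
Step 29: reduce E->T. Stack=[E + ( E - T / ( E] ptr=13 lookahead=) remaining=[) ) $]
Step 30: shift ). Stack=[E + ( E - T / ( E )] ptr=14 lookahead=) remaining=[) $]
Step 31: reduce F->( E ). Stack=[E + ( E - T / F] ptr=14 lookahead=) remaining=[) $]
Step 32: reduce T->T / F. Stack=[E + ( E - T] ptr=14 lookahead=) remaining=[) $]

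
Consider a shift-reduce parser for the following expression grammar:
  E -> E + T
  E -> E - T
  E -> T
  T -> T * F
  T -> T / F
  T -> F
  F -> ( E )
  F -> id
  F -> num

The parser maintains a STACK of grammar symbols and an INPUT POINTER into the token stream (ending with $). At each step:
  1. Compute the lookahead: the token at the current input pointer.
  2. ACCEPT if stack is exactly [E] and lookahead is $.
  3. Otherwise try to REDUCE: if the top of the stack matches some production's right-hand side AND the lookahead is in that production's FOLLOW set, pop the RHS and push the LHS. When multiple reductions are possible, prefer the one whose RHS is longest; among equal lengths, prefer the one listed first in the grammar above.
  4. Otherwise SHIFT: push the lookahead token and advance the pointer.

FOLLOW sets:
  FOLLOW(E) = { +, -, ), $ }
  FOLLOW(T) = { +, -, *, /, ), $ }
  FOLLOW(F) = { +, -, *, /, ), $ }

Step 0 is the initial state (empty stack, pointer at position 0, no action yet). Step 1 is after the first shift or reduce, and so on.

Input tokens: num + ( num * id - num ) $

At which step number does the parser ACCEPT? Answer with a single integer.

Step 1: shift num. Stack=[num] ptr=1 lookahead=+ remaining=[+ ( num * id - num ) $]
Step 2: reduce F->num. Stack=[F] ptr=1 lookahead=+ remaining=[+ ( num * id - num ) $]
Step 3: reduce T->F. Stack=[T] ptr=1 lookahead=+ remaining=[+ ( num * id - num ) $]
Step 4: reduce E->T. Stack=[E] ptr=1 lookahead=+ remaining=[+ ( num * id - num ) $]
Step 5: shift +. Stack=[E +] ptr=2 lookahead=( remaining=[( num * id - num ) $]
Step 6: shift (. Stack=[E + (] ptr=3 lookahead=num remaining=[num * id - num ) $]
Step 7: shift num. Stack=[E + ( num] ptr=4 lookahead=* remaining=[* id - num ) $]
Step 8: reduce F->num. Stack=[E + ( F] ptr=4 lookahead=* remaining=[* id - num ) $]
Step 9: reduce T->F. Stack=[E + ( T] ptr=4 lookahead=* remaining=[* id - num ) $]
Step 10: shift *. Stack=[E + ( T *] ptr=5 lookahead=id remaining=[id - num ) $]
Step 11: shift id. Stack=[E + ( T * id] ptr=6 lookahead=- remaining=[- num ) $]
Step 12: reduce F->id. Stack=[E + ( T * F] ptr=6 lookahead=- remaining=[- num ) $]
Step 13: reduce T->T * F. Stack=[E + ( T] ptr=6 lookahead=- remaining=[- num ) $]
Step 14: reduce E->T. Stack=[E + ( E] ptr=6 lookahead=- remaining=[- num ) $]
Step 15: shift -. Stack=[E + ( E -] ptr=7 lookahead=num remaining=[num ) $]
Step 16: shift num. Stack=[E + ( E - num] ptr=8 lookahead=) remaining=[) $]
Step 17: reduce F->num. Stack=[E + ( E - F] ptr=8 lookahead=) remaining=[) $]
Step 18: reduce T->F. Stack=[E + ( E - T] ptr=8 lookahead=) remaining=[) $]
Step 19: reduce E->E - T. Stack=[E + ( E] ptr=8 lookahead=) remaining=[) $]
Step 20: shift ). Stack=[E + ( E )] ptr=9 lookahead=$ remaining=[$]
Step 21: reduce F->( E ). Stack=[E + F] ptr=9 lookahead=$ remaining=[$]
Step 22: reduce T->F. Stack=[E + T] ptr=9 lookahead=$ remaining=[$]
Step 23: reduce E->E + T. Stack=[E] ptr=9 lookahead=$ remaining=[$]
Step 24: accept. Stack=[E] ptr=9 lookahead=$ remaining=[$]

Answer: 24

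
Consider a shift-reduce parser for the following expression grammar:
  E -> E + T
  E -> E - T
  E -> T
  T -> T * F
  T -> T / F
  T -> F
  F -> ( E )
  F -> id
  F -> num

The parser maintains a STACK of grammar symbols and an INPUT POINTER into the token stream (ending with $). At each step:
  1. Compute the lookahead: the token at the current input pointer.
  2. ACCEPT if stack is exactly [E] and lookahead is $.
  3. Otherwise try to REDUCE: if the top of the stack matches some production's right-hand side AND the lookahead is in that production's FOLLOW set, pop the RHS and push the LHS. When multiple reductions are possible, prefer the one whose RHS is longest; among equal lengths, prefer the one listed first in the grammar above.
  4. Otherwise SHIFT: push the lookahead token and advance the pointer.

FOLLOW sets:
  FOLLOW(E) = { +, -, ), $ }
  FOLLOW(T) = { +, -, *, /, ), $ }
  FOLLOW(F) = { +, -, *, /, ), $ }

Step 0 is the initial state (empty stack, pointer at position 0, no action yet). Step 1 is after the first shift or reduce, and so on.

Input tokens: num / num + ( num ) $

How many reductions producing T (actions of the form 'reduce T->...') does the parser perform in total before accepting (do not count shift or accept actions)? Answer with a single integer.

Step 1: shift num. Stack=[num] ptr=1 lookahead=/ remaining=[/ num + ( num ) $]
Step 2: reduce F->num. Stack=[F] ptr=1 lookahead=/ remaining=[/ num + ( num ) $]
Step 3: reduce T->F. Stack=[T] ptr=1 lookahead=/ remaining=[/ num + ( num ) $]
Step 4: shift /. Stack=[T /] ptr=2 lookahead=num remaining=[num + ( num ) $]
Step 5: shift num. Stack=[T / num] ptr=3 lookahead=+ remaining=[+ ( num ) $]
Step 6: reduce F->num. Stack=[T / F] ptr=3 lookahead=+ remaining=[+ ( num ) $]
Step 7: reduce T->T / F. Stack=[T] ptr=3 lookahead=+ remaining=[+ ( num ) $]
Step 8: reduce E->T. Stack=[E] ptr=3 lookahead=+ remaining=[+ ( num ) $]
Step 9: shift +. Stack=[E +] ptr=4 lookahead=( remaining=[( num ) $]
Step 10: shift (. Stack=[E + (] ptr=5 lookahead=num remaining=[num ) $]
Step 11: shift num. Stack=[E + ( num] ptr=6 lookahead=) remaining=[) $]
Step 12: reduce F->num. Stack=[E + ( F] ptr=6 lookahead=) remaining=[) $]
Step 13: reduce T->F. Stack=[E + ( T] ptr=6 lookahead=) remaining=[) $]
Step 14: reduce E->T. Stack=[E + ( E] ptr=6 lookahead=) remaining=[) $]
Step 15: shift ). Stack=[E + ( E )] ptr=7 lookahead=$ remaining=[$]
Step 16: reduce F->( E ). Stack=[E + F] ptr=7 lookahead=$ remaining=[$]
Step 17: reduce T->F. Stack=[E + T] ptr=7 lookahead=$ remaining=[$]
Step 18: reduce E->E + T. Stack=[E] ptr=7 lookahead=$ remaining=[$]
Step 19: accept. Stack=[E] ptr=7 lookahead=$ remaining=[$]

Answer: 4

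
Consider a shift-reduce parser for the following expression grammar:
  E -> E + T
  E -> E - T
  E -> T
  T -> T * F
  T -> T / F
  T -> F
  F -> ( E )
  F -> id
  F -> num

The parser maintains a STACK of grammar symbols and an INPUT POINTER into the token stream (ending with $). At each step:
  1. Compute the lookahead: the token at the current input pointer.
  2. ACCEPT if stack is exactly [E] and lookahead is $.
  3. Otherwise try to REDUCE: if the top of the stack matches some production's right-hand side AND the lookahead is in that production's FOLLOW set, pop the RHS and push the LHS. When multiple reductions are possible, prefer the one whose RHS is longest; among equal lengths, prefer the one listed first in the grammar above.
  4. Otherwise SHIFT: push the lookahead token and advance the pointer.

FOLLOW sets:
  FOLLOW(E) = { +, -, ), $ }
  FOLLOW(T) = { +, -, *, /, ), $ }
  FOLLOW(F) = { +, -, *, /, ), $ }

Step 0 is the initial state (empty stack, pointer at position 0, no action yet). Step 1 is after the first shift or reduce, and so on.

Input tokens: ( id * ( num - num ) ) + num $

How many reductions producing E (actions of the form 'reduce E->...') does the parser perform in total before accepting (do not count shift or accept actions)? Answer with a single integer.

Step 1: shift (. Stack=[(] ptr=1 lookahead=id remaining=[id * ( num - num ) ) + num $]
Step 2: shift id. Stack=[( id] ptr=2 lookahead=* remaining=[* ( num - num ) ) + num $]
Step 3: reduce F->id. Stack=[( F] ptr=2 lookahead=* remaining=[* ( num - num ) ) + num $]
Step 4: reduce T->F. Stack=[( T] ptr=2 lookahead=* remaining=[* ( num - num ) ) + num $]
Step 5: shift *. Stack=[( T *] ptr=3 lookahead=( remaining=[( num - num ) ) + num $]
Step 6: shift (. Stack=[( T * (] ptr=4 lookahead=num remaining=[num - num ) ) + num $]
Step 7: shift num. Stack=[( T * ( num] ptr=5 lookahead=- remaining=[- num ) ) + num $]
Step 8: reduce F->num. Stack=[( T * ( F] ptr=5 lookahead=- remaining=[- num ) ) + num $]
Step 9: reduce T->F. Stack=[( T * ( T] ptr=5 lookahead=- remaining=[- num ) ) + num $]
Step 10: reduce E->T. Stack=[( T * ( E] ptr=5 lookahead=- remaining=[- num ) ) + num $]
Step 11: shift -. Stack=[( T * ( E -] ptr=6 lookahead=num remaining=[num ) ) + num $]
Step 12: shift num. Stack=[( T * ( E - num] ptr=7 lookahead=) remaining=[) ) + num $]
Step 13: reduce F->num. Stack=[( T * ( E - F] ptr=7 lookahead=) remaining=[) ) + num $]
Step 14: reduce T->F. Stack=[( T * ( E - T] ptr=7 lookahead=) remaining=[) ) + num $]
Step 15: reduce E->E - T. Stack=[( T * ( E] ptr=7 lookahead=) remaining=[) ) + num $]
Step 16: shift ). Stack=[( T * ( E )] ptr=8 lookahead=) remaining=[) + num $]
Step 17: reduce F->( E ). Stack=[( T * F] ptr=8 lookahead=) remaining=[) + num $]
Step 18: reduce T->T * F. Stack=[( T] ptr=8 lookahead=) remaining=[) + num $]
Step 19: reduce E->T. Stack=[( E] ptr=8 lookahead=) remaining=[) + num $]
Step 20: shift ). Stack=[( E )] ptr=9 lookahead=+ remaining=[+ num $]
Step 21: reduce F->( E ). Stack=[F] ptr=9 lookahead=+ remaining=[+ num $]
Step 22: reduce T->F. Stack=[T] ptr=9 lookahead=+ remaining=[+ num $]
Step 23: reduce E->T. Stack=[E] ptr=9 lookahead=+ remaining=[+ num $]
Step 24: shift +. Stack=[E +] ptr=10 lookahead=num remaining=[num $]
Step 25: shift num. Stack=[E + num] ptr=11 lookahead=$ remaining=[$]
Step 26: reduce F->num. Stack=[E + F] ptr=11 lookahead=$ remaining=[$]
Step 27: reduce T->F. Stack=[E + T] ptr=11 lookahead=$ remaining=[$]
Step 28: reduce E->E + T. Stack=[E] ptr=11 lookahead=$ remaining=[$]
Step 29: accept. Stack=[E] ptr=11 lookahead=$ remaining=[$]

Answer: 5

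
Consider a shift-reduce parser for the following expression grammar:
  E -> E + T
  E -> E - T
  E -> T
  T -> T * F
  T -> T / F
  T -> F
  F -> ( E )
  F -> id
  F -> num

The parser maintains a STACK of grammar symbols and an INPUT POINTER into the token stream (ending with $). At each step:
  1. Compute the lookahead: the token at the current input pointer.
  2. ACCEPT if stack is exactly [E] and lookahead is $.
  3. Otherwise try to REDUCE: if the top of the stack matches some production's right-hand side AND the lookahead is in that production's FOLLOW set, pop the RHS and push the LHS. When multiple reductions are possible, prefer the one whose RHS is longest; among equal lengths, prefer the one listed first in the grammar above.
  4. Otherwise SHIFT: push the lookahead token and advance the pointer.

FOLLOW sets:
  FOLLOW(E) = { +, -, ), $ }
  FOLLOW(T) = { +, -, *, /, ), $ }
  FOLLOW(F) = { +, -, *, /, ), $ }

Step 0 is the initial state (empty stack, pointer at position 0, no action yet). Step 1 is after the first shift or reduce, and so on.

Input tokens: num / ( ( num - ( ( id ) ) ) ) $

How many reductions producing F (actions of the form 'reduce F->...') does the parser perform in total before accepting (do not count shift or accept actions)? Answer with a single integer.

Answer: 7

Derivation:
Step 1: shift num. Stack=[num] ptr=1 lookahead=/ remaining=[/ ( ( num - ( ( id ) ) ) ) $]
Step 2: reduce F->num. Stack=[F] ptr=1 lookahead=/ remaining=[/ ( ( num - ( ( id ) ) ) ) $]
Step 3: reduce T->F. Stack=[T] ptr=1 lookahead=/ remaining=[/ ( ( num - ( ( id ) ) ) ) $]
Step 4: shift /. Stack=[T /] ptr=2 lookahead=( remaining=[( ( num - ( ( id ) ) ) ) $]
Step 5: shift (. Stack=[T / (] ptr=3 lookahead=( remaining=[( num - ( ( id ) ) ) ) $]
Step 6: shift (. Stack=[T / ( (] ptr=4 lookahead=num remaining=[num - ( ( id ) ) ) ) $]
Step 7: shift num. Stack=[T / ( ( num] ptr=5 lookahead=- remaining=[- ( ( id ) ) ) ) $]
Step 8: reduce F->num. Stack=[T / ( ( F] ptr=5 lookahead=- remaining=[- ( ( id ) ) ) ) $]
Step 9: reduce T->F. Stack=[T / ( ( T] ptr=5 lookahead=- remaining=[- ( ( id ) ) ) ) $]
Step 10: reduce E->T. Stack=[T / ( ( E] ptr=5 lookahead=- remaining=[- ( ( id ) ) ) ) $]
Step 11: shift -. Stack=[T / ( ( E -] ptr=6 lookahead=( remaining=[( ( id ) ) ) ) $]
Step 12: shift (. Stack=[T / ( ( E - (] ptr=7 lookahead=( remaining=[( id ) ) ) ) $]
Step 13: shift (. Stack=[T / ( ( E - ( (] ptr=8 lookahead=id remaining=[id ) ) ) ) $]
Step 14: shift id. Stack=[T / ( ( E - ( ( id] ptr=9 lookahead=) remaining=[) ) ) ) $]
Step 15: reduce F->id. Stack=[T / ( ( E - ( ( F] ptr=9 lookahead=) remaining=[) ) ) ) $]
Step 16: reduce T->F. Stack=[T / ( ( E - ( ( T] ptr=9 lookahead=) remaining=[) ) ) ) $]
Step 17: reduce E->T. Stack=[T / ( ( E - ( ( E] ptr=9 lookahead=) remaining=[) ) ) ) $]
Step 18: shift ). Stack=[T / ( ( E - ( ( E )] ptr=10 lookahead=) remaining=[) ) ) $]
Step 19: reduce F->( E ). Stack=[T / ( ( E - ( F] ptr=10 lookahead=) remaining=[) ) ) $]
Step 20: reduce T->F. Stack=[T / ( ( E - ( T] ptr=10 lookahead=) remaining=[) ) ) $]
Step 21: reduce E->T. Stack=[T / ( ( E - ( E] ptr=10 lookahead=) remaining=[) ) ) $]
Step 22: shift ). Stack=[T / ( ( E - ( E )] ptr=11 lookahead=) remaining=[) ) $]
Step 23: reduce F->( E ). Stack=[T / ( ( E - F] ptr=11 lookahead=) remaining=[) ) $]
Step 24: reduce T->F. Stack=[T / ( ( E - T] ptr=11 lookahead=) remaining=[) ) $]
Step 25: reduce E->E - T. Stack=[T / ( ( E] ptr=11 lookahead=) remaining=[) ) $]
Step 26: shift ). Stack=[T / ( ( E )] ptr=12 lookahead=) remaining=[) $]
Step 27: reduce F->( E ). Stack=[T / ( F] ptr=12 lookahead=) remaining=[) $]
Step 28: reduce T->F. Stack=[T / ( T] ptr=12 lookahead=) remaining=[) $]
Step 29: reduce E->T. Stack=[T / ( E] ptr=12 lookahead=) remaining=[) $]
Step 30: shift ). Stack=[T / ( E )] ptr=13 lookahead=$ remaining=[$]
Step 31: reduce F->( E ). Stack=[T / F] ptr=13 lookahead=$ remaining=[$]
Step 32: reduce T->T / F. Stack=[T] ptr=13 lookahead=$ remaining=[$]
Step 33: reduce E->T. Stack=[E] ptr=13 lookahead=$ remaining=[$]
Step 34: accept. Stack=[E] ptr=13 lookahead=$ remaining=[$]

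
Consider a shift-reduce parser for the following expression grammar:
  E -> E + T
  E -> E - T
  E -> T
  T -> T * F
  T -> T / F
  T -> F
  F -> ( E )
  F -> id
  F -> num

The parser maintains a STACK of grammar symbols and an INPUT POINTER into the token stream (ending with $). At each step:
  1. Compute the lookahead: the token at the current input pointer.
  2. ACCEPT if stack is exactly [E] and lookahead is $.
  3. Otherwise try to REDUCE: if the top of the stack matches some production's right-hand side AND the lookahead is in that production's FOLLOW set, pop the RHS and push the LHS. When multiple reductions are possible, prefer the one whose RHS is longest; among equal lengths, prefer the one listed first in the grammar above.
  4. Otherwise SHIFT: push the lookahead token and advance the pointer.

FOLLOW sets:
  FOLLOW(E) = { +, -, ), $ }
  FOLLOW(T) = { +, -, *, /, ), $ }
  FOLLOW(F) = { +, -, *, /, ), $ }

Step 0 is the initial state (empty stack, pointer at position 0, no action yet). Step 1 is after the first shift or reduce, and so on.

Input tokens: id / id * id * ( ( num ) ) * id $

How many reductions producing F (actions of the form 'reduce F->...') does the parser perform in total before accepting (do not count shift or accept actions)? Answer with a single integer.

Step 1: shift id. Stack=[id] ptr=1 lookahead=/ remaining=[/ id * id * ( ( num ) ) * id $]
Step 2: reduce F->id. Stack=[F] ptr=1 lookahead=/ remaining=[/ id * id * ( ( num ) ) * id $]
Step 3: reduce T->F. Stack=[T] ptr=1 lookahead=/ remaining=[/ id * id * ( ( num ) ) * id $]
Step 4: shift /. Stack=[T /] ptr=2 lookahead=id remaining=[id * id * ( ( num ) ) * id $]
Step 5: shift id. Stack=[T / id] ptr=3 lookahead=* remaining=[* id * ( ( num ) ) * id $]
Step 6: reduce F->id. Stack=[T / F] ptr=3 lookahead=* remaining=[* id * ( ( num ) ) * id $]
Step 7: reduce T->T / F. Stack=[T] ptr=3 lookahead=* remaining=[* id * ( ( num ) ) * id $]
Step 8: shift *. Stack=[T *] ptr=4 lookahead=id remaining=[id * ( ( num ) ) * id $]
Step 9: shift id. Stack=[T * id] ptr=5 lookahead=* remaining=[* ( ( num ) ) * id $]
Step 10: reduce F->id. Stack=[T * F] ptr=5 lookahead=* remaining=[* ( ( num ) ) * id $]
Step 11: reduce T->T * F. Stack=[T] ptr=5 lookahead=* remaining=[* ( ( num ) ) * id $]
Step 12: shift *. Stack=[T *] ptr=6 lookahead=( remaining=[( ( num ) ) * id $]
Step 13: shift (. Stack=[T * (] ptr=7 lookahead=( remaining=[( num ) ) * id $]
Step 14: shift (. Stack=[T * ( (] ptr=8 lookahead=num remaining=[num ) ) * id $]
Step 15: shift num. Stack=[T * ( ( num] ptr=9 lookahead=) remaining=[) ) * id $]
Step 16: reduce F->num. Stack=[T * ( ( F] ptr=9 lookahead=) remaining=[) ) * id $]
Step 17: reduce T->F. Stack=[T * ( ( T] ptr=9 lookahead=) remaining=[) ) * id $]
Step 18: reduce E->T. Stack=[T * ( ( E] ptr=9 lookahead=) remaining=[) ) * id $]
Step 19: shift ). Stack=[T * ( ( E )] ptr=10 lookahead=) remaining=[) * id $]
Step 20: reduce F->( E ). Stack=[T * ( F] ptr=10 lookahead=) remaining=[) * id $]
Step 21: reduce T->F. Stack=[T * ( T] ptr=10 lookahead=) remaining=[) * id $]
Step 22: reduce E->T. Stack=[T * ( E] ptr=10 lookahead=) remaining=[) * id $]
Step 23: shift ). Stack=[T * ( E )] ptr=11 lookahead=* remaining=[* id $]
Step 24: reduce F->( E ). Stack=[T * F] ptr=11 lookahead=* remaining=[* id $]
Step 25: reduce T->T * F. Stack=[T] ptr=11 lookahead=* remaining=[* id $]
Step 26: shift *. Stack=[T *] ptr=12 lookahead=id remaining=[id $]
Step 27: shift id. Stack=[T * id] ptr=13 lookahead=$ remaining=[$]
Step 28: reduce F->id. Stack=[T * F] ptr=13 lookahead=$ remaining=[$]
Step 29: reduce T->T * F. Stack=[T] ptr=13 lookahead=$ remaining=[$]
Step 30: reduce E->T. Stack=[E] ptr=13 lookahead=$ remaining=[$]
Step 31: accept. Stack=[E] ptr=13 lookahead=$ remaining=[$]

Answer: 7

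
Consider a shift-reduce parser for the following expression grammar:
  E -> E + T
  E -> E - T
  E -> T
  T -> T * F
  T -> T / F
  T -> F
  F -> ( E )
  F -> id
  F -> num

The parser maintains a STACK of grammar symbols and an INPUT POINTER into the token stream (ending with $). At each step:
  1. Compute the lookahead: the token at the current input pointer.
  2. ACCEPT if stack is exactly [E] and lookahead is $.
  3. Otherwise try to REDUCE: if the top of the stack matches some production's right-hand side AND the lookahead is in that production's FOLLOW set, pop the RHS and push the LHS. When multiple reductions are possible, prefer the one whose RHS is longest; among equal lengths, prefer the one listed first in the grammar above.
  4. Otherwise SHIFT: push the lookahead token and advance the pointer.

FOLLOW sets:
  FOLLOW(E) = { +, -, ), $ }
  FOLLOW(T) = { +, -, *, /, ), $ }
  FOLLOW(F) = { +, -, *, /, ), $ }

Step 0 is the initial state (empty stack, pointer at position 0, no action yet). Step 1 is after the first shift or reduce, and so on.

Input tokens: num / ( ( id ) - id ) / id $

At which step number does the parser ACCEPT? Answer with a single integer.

Answer: 28

Derivation:
Step 1: shift num. Stack=[num] ptr=1 lookahead=/ remaining=[/ ( ( id ) - id ) / id $]
Step 2: reduce F->num. Stack=[F] ptr=1 lookahead=/ remaining=[/ ( ( id ) - id ) / id $]
Step 3: reduce T->F. Stack=[T] ptr=1 lookahead=/ remaining=[/ ( ( id ) - id ) / id $]
Step 4: shift /. Stack=[T /] ptr=2 lookahead=( remaining=[( ( id ) - id ) / id $]
Step 5: shift (. Stack=[T / (] ptr=3 lookahead=( remaining=[( id ) - id ) / id $]
Step 6: shift (. Stack=[T / ( (] ptr=4 lookahead=id remaining=[id ) - id ) / id $]
Step 7: shift id. Stack=[T / ( ( id] ptr=5 lookahead=) remaining=[) - id ) / id $]
Step 8: reduce F->id. Stack=[T / ( ( F] ptr=5 lookahead=) remaining=[) - id ) / id $]
Step 9: reduce T->F. Stack=[T / ( ( T] ptr=5 lookahead=) remaining=[) - id ) / id $]
Step 10: reduce E->T. Stack=[T / ( ( E] ptr=5 lookahead=) remaining=[) - id ) / id $]
Step 11: shift ). Stack=[T / ( ( E )] ptr=6 lookahead=- remaining=[- id ) / id $]
Step 12: reduce F->( E ). Stack=[T / ( F] ptr=6 lookahead=- remaining=[- id ) / id $]
Step 13: reduce T->F. Stack=[T / ( T] ptr=6 lookahead=- remaining=[- id ) / id $]
Step 14: reduce E->T. Stack=[T / ( E] ptr=6 lookahead=- remaining=[- id ) / id $]
Step 15: shift -. Stack=[T / ( E -] ptr=7 lookahead=id remaining=[id ) / id $]
Step 16: shift id. Stack=[T / ( E - id] ptr=8 lookahead=) remaining=[) / id $]
Step 17: reduce F->id. Stack=[T / ( E - F] ptr=8 lookahead=) remaining=[) / id $]
Step 18: reduce T->F. Stack=[T / ( E - T] ptr=8 lookahead=) remaining=[) / id $]
Step 19: reduce E->E - T. Stack=[T / ( E] ptr=8 lookahead=) remaining=[) / id $]
Step 20: shift ). Stack=[T / ( E )] ptr=9 lookahead=/ remaining=[/ id $]
Step 21: reduce F->( E ). Stack=[T / F] ptr=9 lookahead=/ remaining=[/ id $]
Step 22: reduce T->T / F. Stack=[T] ptr=9 lookahead=/ remaining=[/ id $]
Step 23: shift /. Stack=[T /] ptr=10 lookahead=id remaining=[id $]
Step 24: shift id. Stack=[T / id] ptr=11 lookahead=$ remaining=[$]
Step 25: reduce F->id. Stack=[T / F] ptr=11 lookahead=$ remaining=[$]
Step 26: reduce T->T / F. Stack=[T] ptr=11 lookahead=$ remaining=[$]
Step 27: reduce E->T. Stack=[E] ptr=11 lookahead=$ remaining=[$]
Step 28: accept. Stack=[E] ptr=11 lookahead=$ remaining=[$]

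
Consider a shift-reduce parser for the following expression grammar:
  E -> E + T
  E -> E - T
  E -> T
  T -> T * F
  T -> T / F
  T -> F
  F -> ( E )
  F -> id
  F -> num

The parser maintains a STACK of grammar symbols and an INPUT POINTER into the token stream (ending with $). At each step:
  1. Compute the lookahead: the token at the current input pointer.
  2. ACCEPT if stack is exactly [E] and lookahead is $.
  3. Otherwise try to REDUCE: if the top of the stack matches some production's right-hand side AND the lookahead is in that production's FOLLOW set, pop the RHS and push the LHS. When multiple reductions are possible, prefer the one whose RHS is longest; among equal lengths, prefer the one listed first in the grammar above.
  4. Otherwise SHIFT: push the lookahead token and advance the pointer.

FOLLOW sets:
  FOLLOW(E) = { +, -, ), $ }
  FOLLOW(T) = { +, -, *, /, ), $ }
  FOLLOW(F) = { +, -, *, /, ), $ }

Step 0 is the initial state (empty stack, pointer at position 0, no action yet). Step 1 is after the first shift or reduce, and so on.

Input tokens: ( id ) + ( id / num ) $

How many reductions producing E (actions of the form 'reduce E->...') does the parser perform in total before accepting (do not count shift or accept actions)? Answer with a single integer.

Answer: 4

Derivation:
Step 1: shift (. Stack=[(] ptr=1 lookahead=id remaining=[id ) + ( id / num ) $]
Step 2: shift id. Stack=[( id] ptr=2 lookahead=) remaining=[) + ( id / num ) $]
Step 3: reduce F->id. Stack=[( F] ptr=2 lookahead=) remaining=[) + ( id / num ) $]
Step 4: reduce T->F. Stack=[( T] ptr=2 lookahead=) remaining=[) + ( id / num ) $]
Step 5: reduce E->T. Stack=[( E] ptr=2 lookahead=) remaining=[) + ( id / num ) $]
Step 6: shift ). Stack=[( E )] ptr=3 lookahead=+ remaining=[+ ( id / num ) $]
Step 7: reduce F->( E ). Stack=[F] ptr=3 lookahead=+ remaining=[+ ( id / num ) $]
Step 8: reduce T->F. Stack=[T] ptr=3 lookahead=+ remaining=[+ ( id / num ) $]
Step 9: reduce E->T. Stack=[E] ptr=3 lookahead=+ remaining=[+ ( id / num ) $]
Step 10: shift +. Stack=[E +] ptr=4 lookahead=( remaining=[( id / num ) $]
Step 11: shift (. Stack=[E + (] ptr=5 lookahead=id remaining=[id / num ) $]
Step 12: shift id. Stack=[E + ( id] ptr=6 lookahead=/ remaining=[/ num ) $]
Step 13: reduce F->id. Stack=[E + ( F] ptr=6 lookahead=/ remaining=[/ num ) $]
Step 14: reduce T->F. Stack=[E + ( T] ptr=6 lookahead=/ remaining=[/ num ) $]
Step 15: shift /. Stack=[E + ( T /] ptr=7 lookahead=num remaining=[num ) $]
Step 16: shift num. Stack=[E + ( T / num] ptr=8 lookahead=) remaining=[) $]
Step 17: reduce F->num. Stack=[E + ( T / F] ptr=8 lookahead=) remaining=[) $]
Step 18: reduce T->T / F. Stack=[E + ( T] ptr=8 lookahead=) remaining=[) $]
Step 19: reduce E->T. Stack=[E + ( E] ptr=8 lookahead=) remaining=[) $]
Step 20: shift ). Stack=[E + ( E )] ptr=9 lookahead=$ remaining=[$]
Step 21: reduce F->( E ). Stack=[E + F] ptr=9 lookahead=$ remaining=[$]
Step 22: reduce T->F. Stack=[E + T] ptr=9 lookahead=$ remaining=[$]
Step 23: reduce E->E + T. Stack=[E] ptr=9 lookahead=$ remaining=[$]
Step 24: accept. Stack=[E] ptr=9 lookahead=$ remaining=[$]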